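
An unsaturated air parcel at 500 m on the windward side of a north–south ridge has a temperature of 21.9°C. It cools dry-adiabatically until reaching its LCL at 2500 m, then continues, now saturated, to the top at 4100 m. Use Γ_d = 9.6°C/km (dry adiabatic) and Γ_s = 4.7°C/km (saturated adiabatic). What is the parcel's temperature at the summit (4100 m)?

-4.82°C

500 → 2500 m (dry, 9.6°C/km): ΔT = -9.6 × 2 = -19.2°C → T = 2.7°C
2500 → 4100 m (saturated, 4.7°C/km): ΔT = -4.7 × 1.6 = -7.52°C → T = -4.82°C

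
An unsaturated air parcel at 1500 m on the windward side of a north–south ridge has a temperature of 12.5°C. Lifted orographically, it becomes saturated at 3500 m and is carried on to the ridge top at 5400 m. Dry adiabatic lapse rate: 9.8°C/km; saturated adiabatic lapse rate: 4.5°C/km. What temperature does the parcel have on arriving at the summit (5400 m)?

From 1500 m to 3500 m (dry): cools by 9.8 × 2 = 19.6°C, giving -7.1°C.
From 3500 m to 5400 m (saturated): cools by 4.5 × 1.9 = 8.55°C, giving -15.65°C.

-15.65°C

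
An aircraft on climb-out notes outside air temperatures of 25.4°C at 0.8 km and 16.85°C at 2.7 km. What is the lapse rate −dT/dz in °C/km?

4.5°C/km

Γ = −ΔT/Δz = (25.4 − 16.85) / (2700 − 800) m
  = 8.55°C / 1.9 km = 4.5°C/km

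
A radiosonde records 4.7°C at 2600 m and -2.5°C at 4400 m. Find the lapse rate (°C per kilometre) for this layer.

Γ = −ΔT/Δz = (4.7 − (-2.5)) / (4400 − 2600) m
  = 7.2°C / 1.8 km = 4°C/km

4°C/km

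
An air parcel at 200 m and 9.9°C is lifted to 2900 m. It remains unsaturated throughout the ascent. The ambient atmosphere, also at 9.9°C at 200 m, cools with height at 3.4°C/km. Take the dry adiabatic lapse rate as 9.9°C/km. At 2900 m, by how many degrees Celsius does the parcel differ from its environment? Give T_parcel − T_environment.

Parcel:
  Dry to 2900 m: -9.9 × 2.7 km = -26.73°C, so T = -16.83°C.
Environment:
  Environment to 2900 m: -3.4 × 2.7 km = -9.18°C, so T = 0.72°C.
T_parcel − T_env = -16.83 − 0.72 = -17.55°C

-17.55°C (parcel cooler than environment)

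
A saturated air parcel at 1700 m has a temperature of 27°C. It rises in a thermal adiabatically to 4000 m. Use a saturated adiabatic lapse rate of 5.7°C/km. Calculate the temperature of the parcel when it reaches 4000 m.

13.89°C

Saturated adiabatic to 4000 m: -5.7 × 2.3 km = -13.11°C, so T = 13.89°C.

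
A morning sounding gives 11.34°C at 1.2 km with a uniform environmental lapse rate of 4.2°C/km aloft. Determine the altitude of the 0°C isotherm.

Height above start = (11.34 − 0) / 4.2 = 2.7 km
Altitude = 1200 m + 2700 m = 3900 m

3.9 km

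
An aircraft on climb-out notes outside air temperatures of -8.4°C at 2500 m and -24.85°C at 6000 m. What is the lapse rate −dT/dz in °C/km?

Γ = −ΔT/Δz = (-8.4 − (-24.85)) / (6000 − 2500) m
  = 16.45°C / 3.5 km = 4.7°C/km

4.7°C/km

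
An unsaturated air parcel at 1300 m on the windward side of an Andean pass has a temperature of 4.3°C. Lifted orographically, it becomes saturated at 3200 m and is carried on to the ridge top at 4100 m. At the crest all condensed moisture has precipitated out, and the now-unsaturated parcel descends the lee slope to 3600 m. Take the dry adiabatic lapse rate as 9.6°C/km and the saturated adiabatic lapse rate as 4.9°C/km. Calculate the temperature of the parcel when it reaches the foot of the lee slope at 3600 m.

-13.55°C

Dry to 3200 m: -9.6 × 1.9 km = -18.24°C, so T = -13.94°C.
Saturated to 4100 m: -4.9 × 0.9 km = -4.41°C, so T = -18.35°C.
Dry descent to 3600 m: +9.6 × 0.5 km = +4.8°C, so T = -13.55°C.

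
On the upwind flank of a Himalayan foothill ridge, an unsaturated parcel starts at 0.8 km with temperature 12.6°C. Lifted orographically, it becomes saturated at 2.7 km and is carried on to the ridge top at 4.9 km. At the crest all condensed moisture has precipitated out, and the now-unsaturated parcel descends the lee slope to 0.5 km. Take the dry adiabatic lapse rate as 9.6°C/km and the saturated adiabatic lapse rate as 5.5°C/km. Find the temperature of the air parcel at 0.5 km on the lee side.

From 800 m to 2700 m (dry): cools by 9.6 × 1.9 = 18.24°C, giving -5.64°C.
From 2700 m to 4900 m (saturated): cools by 5.5 × 2.2 = 12.1°C, giving -17.74°C.
From 4900 m to 500 m (dry descent): warms by 9.6 × 4.4 = 42.24°C, giving 24.5°C.

24.5°C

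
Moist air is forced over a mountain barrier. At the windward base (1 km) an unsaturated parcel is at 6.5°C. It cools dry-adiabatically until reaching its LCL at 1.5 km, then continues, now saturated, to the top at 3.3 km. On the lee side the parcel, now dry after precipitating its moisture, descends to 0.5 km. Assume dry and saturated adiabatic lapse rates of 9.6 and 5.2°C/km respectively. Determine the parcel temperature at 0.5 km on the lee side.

19.22°C

1000 → 1500 m (dry, 9.6°C/km): ΔT = -9.6 × 0.5 = -4.8°C → T = 1.7°C
1500 → 3300 m (saturated, 5.2°C/km): ΔT = -5.2 × 1.8 = -9.36°C → T = -7.66°C
3300 → 500 m (dry descent, 9.6°C/km): ΔT = +9.6 × 2.8 = +26.88°C → T = 19.22°C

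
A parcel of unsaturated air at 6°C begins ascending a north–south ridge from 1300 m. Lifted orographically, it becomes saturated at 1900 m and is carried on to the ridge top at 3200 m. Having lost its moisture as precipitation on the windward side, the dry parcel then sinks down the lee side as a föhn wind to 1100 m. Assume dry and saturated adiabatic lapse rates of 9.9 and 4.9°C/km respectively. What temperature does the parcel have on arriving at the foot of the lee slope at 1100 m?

1300–1900 m, dry: Δz = 0.6 km ⇒ ΔT = -5.94°C; T = 0.06°C
1900–3200 m, saturated: Δz = 1.3 km ⇒ ΔT = -6.37°C; T = -6.31°C
3200–1100 m, dry descent: Δz = 2.1 km ⇒ ΔT = +20.79°C; T = 14.48°C

14.48°C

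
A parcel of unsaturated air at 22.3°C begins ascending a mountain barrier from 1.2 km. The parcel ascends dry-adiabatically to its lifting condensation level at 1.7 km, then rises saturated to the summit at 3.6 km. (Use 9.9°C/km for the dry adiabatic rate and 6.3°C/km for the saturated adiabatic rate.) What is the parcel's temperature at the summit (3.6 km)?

5.38°C

From 1200 m to 1700 m (dry): cools by 9.9 × 0.5 = 4.95°C, giving 17.35°C.
From 1700 m to 3600 m (saturated): cools by 6.3 × 1.9 = 11.97°C, giving 5.38°C.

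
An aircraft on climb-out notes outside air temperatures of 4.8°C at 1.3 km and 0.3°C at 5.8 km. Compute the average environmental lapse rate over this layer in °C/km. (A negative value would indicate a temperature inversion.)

Γ = −ΔT/Δz = (4.8 − 0.3) / (5800 − 1300) m
  = 4.5°C / 4.5 km = 1°C/km

1°C/km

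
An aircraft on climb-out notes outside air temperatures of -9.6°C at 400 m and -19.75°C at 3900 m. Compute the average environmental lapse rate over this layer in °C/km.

Γ = −ΔT/Δz = (-9.6 − (-19.75)) / (3900 − 400) m
  = 10.15°C / 3.5 km = 2.9°C/km

2.9°C/km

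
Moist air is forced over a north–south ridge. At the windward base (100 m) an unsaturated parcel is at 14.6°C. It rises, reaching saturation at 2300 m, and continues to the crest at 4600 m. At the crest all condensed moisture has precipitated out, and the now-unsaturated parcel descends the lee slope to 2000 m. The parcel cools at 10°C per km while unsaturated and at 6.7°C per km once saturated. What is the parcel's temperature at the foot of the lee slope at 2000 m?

From 100 m to 2300 m (dry): cools by 10 × 2.2 = 22°C, giving -7.4°C.
From 2300 m to 4600 m (saturated): cools by 6.7 × 2.3 = 15.41°C, giving -22.81°C.
From 4600 m to 2000 m (dry descent): warms by 10 × 2.6 = 26°C, giving 3.19°C.

3.19°C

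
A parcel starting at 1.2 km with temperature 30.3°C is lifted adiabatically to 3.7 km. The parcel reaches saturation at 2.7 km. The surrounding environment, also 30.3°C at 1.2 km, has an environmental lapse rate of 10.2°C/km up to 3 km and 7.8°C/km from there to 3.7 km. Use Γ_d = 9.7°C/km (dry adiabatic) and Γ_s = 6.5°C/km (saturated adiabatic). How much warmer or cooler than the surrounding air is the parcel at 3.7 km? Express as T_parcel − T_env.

+2.77°C (parcel warmer than environment)

Parcel:
  1200 → 2700 m (dry, 9.7°C/km): ΔT = -9.7 × 1.5 = -14.55°C → T = 15.75°C
  2700 → 3700 m (saturated, 6.5°C/km): ΔT = -6.5 × 1 = -6.5°C → T = 9.25°C
Environment:
  1200 → 3000 m (environment, lower layer, 10.2°C/km): ΔT = -10.2 × 1.8 = -18.36°C → T = 11.94°C
  3000 → 3700 m (environment, upper layer, 7.8°C/km): ΔT = -7.8 × 0.7 = -5.46°C → T = 6.48°C
T_parcel − T_env = 9.25 − 6.48 = +2.77°C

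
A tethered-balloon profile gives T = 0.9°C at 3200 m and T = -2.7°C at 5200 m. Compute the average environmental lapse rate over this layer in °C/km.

1.8°C/km

Γ = −ΔT/Δz = (0.9 − (-2.7)) / (5200 − 3200) m
  = 3.6°C / 2 km = 1.8°C/km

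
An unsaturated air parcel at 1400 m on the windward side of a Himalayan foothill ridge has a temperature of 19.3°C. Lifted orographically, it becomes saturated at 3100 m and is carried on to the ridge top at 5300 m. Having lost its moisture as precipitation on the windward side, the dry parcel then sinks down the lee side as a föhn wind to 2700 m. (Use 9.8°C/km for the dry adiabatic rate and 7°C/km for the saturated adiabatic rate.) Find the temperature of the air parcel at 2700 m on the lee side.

From 1400 m to 3100 m (dry): cools by 9.8 × 1.7 = 16.66°C, giving 2.64°C.
From 3100 m to 5300 m (saturated): cools by 7 × 2.2 = 15.4°C, giving -12.76°C.
From 5300 m to 2700 m (dry descent): warms by 9.8 × 2.6 = 25.48°C, giving 12.72°C.

12.72°C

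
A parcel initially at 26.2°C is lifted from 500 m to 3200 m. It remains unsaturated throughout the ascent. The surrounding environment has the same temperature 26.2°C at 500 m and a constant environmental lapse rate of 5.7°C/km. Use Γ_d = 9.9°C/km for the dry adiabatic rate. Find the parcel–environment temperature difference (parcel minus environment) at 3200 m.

-11.34°C (parcel cooler than environment)

Parcel:
  Dry to 3200 m: -9.9 × 2.7 km = -26.73°C, so T = -0.53°C.
Environment:
  Environment to 3200 m: -5.7 × 2.7 km = -15.39°C, so T = 10.81°C.
T_parcel − T_env = -0.53 − 10.81 = -11.34°C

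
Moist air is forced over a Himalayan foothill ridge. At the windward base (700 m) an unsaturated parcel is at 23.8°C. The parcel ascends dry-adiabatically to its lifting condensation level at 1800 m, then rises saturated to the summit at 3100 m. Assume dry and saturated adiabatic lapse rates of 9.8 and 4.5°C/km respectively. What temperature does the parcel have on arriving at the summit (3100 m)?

700 → 1800 m (dry, 9.8°C/km): ΔT = -9.8 × 1.1 = -10.78°C → T = 13.02°C
1800 → 3100 m (saturated, 4.5°C/km): ΔT = -4.5 × 1.3 = -5.85°C → T = 7.17°C

7.17°C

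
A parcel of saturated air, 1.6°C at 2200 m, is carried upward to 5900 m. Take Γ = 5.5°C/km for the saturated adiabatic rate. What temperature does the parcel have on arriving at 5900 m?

Saturated adiabatic to 5900 m: -5.5 × 3.7 km = -20.35°C, so T = -18.75°C.

-18.75°C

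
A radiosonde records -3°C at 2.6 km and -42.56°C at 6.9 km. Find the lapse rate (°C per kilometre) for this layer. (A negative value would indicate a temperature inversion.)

9.2°C/km

Γ = −ΔT/Δz = (-3 − (-42.56)) / (6900 − 2600) m
  = 39.56°C / 4.3 km = 9.2°C/km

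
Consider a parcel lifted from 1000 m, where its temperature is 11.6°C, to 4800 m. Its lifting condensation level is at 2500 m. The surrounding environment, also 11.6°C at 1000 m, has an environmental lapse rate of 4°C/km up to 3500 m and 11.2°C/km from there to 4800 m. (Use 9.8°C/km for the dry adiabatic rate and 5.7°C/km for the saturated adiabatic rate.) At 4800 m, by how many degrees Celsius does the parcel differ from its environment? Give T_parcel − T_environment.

-3.25°C (parcel cooler than environment)

Parcel:
  1000 → 2500 m (dry, 9.8°C/km): ΔT = -9.8 × 1.5 = -14.7°C → T = -3.1°C
  2500 → 4800 m (saturated, 5.7°C/km): ΔT = -5.7 × 2.3 = -13.11°C → T = -16.21°C
Environment:
  1000 → 3500 m (environment, lower layer, 4°C/km): ΔT = -4 × 2.5 = -10°C → T = 1.6°C
  3500 → 4800 m (environment, upper layer, 11.2°C/km): ΔT = -11.2 × 1.3 = -14.56°C → T = -12.96°C
T_parcel − T_env = -16.21 − (-12.96) = -3.25°C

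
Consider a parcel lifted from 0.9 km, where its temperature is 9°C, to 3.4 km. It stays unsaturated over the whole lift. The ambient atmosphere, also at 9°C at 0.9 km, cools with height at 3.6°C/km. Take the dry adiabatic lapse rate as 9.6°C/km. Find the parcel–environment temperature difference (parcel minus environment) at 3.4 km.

-15°C (parcel cooler than environment)

Parcel:
  From 900 m to 3400 m (dry): cools by 9.6 × 2.5 = 24°C, giving -15°C.
Environment:
  From 900 m to 3400 m (environment): cools by 3.6 × 2.5 = 9°C, giving 0°C.
T_parcel − T_env = -15 − 0 = -15°C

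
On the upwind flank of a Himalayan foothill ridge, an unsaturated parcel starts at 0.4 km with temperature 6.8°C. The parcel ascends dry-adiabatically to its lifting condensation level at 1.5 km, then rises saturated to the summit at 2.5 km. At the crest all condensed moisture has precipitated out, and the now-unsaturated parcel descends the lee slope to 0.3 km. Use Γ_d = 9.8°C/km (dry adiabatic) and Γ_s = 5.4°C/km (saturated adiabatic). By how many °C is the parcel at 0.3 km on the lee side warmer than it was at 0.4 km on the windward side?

Dry to 1500 m: -9.8 × 1.1 km = -10.78°C, so T = -3.98°C.
Saturated to 2500 m: -5.4 × 1 km = -5.4°C, so T = -9.38°C.
Dry descent to 300 m: +9.8 × 2.2 km = +21.56°C, so T = 12.18°C.
Net change vs windward start: 12.18 − 6.8 = +5.38°C

+5.38°C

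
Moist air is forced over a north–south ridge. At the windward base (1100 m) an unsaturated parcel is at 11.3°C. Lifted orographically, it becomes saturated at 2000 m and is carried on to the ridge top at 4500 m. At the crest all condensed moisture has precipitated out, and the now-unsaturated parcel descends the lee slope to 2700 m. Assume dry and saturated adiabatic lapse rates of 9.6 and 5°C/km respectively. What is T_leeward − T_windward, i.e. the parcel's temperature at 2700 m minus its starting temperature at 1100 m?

1100 → 2000 m (dry, 9.6°C/km): ΔT = -9.6 × 0.9 = -8.64°C → T = 2.66°C
2000 → 4500 m (saturated, 5°C/km): ΔT = -5 × 2.5 = -12.5°C → T = -9.84°C
4500 → 2700 m (dry descent, 9.6°C/km): ΔT = +9.6 × 1.8 = +17.28°C → T = 7.44°C
Net change vs windward start: 7.44 − 11.3 = -3.86°C

-3.86°C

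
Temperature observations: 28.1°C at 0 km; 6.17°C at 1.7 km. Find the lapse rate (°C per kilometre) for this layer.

Γ = −ΔT/Δz = (28.1 − 6.17) / (1700 − 0) m
  = 21.93°C / 1.7 km = 12.9°C/km

12.9°C/km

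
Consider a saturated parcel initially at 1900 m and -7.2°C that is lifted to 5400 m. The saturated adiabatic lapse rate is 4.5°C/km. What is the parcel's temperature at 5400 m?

From 1900 m to 5400 m (saturated adiabatic): cools by 4.5 × 3.5 = 15.75°C, giving -22.95°C.

-22.95°C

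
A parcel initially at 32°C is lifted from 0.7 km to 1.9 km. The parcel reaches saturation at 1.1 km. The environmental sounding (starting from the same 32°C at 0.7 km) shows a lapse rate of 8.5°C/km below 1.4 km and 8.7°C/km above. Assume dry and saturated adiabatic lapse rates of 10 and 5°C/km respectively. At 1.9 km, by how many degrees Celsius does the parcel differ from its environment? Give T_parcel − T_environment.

+2.3°C (parcel warmer than environment)

Parcel:
  700 → 1100 m (dry, 10°C/km): ΔT = -10 × 0.4 = -4°C → T = 28°C
  1100 → 1900 m (saturated, 5°C/km): ΔT = -5 × 0.8 = -4°C → T = 24°C
Environment:
  700 → 1400 m (environment, lower layer, 8.5°C/km): ΔT = -8.5 × 0.7 = -5.95°C → T = 26.05°C
  1400 → 1900 m (environment, upper layer, 8.7°C/km): ΔT = -8.7 × 0.5 = -4.35°C → T = 21.7°C
T_parcel − T_env = 24 − 21.7 = +2.3°C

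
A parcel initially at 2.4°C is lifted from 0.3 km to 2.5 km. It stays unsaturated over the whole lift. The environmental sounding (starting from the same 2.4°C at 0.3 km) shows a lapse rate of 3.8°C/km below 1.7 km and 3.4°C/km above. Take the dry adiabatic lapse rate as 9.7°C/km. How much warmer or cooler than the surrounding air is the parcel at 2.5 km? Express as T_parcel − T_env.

-13.3°C (parcel cooler than environment)

Parcel:
  300–2500 m, dry: Δz = 2.2 km ⇒ ΔT = -21.34°C; T = -18.94°C
Environment:
  300–1700 m, environment, lower layer: Δz = 1.4 km ⇒ ΔT = -5.32°C; T = -2.92°C
  1700–2500 m, environment, upper layer: Δz = 0.8 km ⇒ ΔT = -2.72°C; T = -5.64°C
T_parcel − T_env = -18.94 − (-5.64) = -13.3°C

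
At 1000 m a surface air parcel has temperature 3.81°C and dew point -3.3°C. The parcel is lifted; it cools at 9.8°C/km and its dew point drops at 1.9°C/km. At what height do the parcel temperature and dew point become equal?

1900 m

T and T_d converge at 9.8 − 1.9 = 7.9°C per km
Height above start = (3.81 − (-3.3)) / 7.9 = 0.9 km
LCL altitude = 1000 m + 900 m = 1900 m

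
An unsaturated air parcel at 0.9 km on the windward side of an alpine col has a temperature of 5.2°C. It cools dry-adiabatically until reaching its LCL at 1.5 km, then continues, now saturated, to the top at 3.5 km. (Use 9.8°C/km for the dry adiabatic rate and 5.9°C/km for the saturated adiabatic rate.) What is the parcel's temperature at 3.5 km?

900–1500 m, dry: Δz = 0.6 km ⇒ ΔT = -5.88°C; T = -0.68°C
1500–3500 m, saturated: Δz = 2 km ⇒ ΔT = -11.8°C; T = -12.48°C

-12.48°C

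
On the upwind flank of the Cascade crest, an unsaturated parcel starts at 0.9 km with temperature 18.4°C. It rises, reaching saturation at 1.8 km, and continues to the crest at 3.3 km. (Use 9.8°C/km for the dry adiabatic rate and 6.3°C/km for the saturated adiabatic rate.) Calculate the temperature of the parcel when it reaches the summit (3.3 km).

0.13°C

900–1800 m, dry: Δz = 0.9 km ⇒ ΔT = -8.82°C; T = 9.58°C
1800–3300 m, saturated: Δz = 1.5 km ⇒ ΔT = -9.45°C; T = 0.13°C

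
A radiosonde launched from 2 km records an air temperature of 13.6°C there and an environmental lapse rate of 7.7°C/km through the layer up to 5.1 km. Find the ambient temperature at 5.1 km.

-10.27°C

2000–5100 m, environmental: Δz = 3.1 km ⇒ ΔT = -23.87°C; T = -10.27°C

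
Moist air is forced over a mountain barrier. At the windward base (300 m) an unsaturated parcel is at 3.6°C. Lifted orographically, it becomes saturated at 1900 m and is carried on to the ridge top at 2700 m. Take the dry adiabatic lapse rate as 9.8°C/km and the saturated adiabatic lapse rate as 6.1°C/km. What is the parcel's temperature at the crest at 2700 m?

-16.96°C

300–1900 m, dry: Δz = 1.6 km ⇒ ΔT = -15.68°C; T = -12.08°C
1900–2700 m, saturated: Δz = 0.8 km ⇒ ΔT = -4.88°C; T = -16.96°C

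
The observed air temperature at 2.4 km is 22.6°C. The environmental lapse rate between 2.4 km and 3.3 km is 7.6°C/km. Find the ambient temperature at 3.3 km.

2400–3300 m, environmental: Δz = 0.9 km ⇒ ΔT = -6.84°C; T = 15.76°C

15.76°C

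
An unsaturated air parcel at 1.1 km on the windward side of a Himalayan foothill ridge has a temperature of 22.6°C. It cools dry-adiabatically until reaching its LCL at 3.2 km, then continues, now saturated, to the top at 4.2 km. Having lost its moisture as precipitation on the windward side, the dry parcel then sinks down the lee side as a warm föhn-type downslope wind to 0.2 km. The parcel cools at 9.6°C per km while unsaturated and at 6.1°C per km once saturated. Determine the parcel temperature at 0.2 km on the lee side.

From 1100 m to 3200 m (dry): cools by 9.6 × 2.1 = 20.16°C, giving 2.44°C.
From 3200 m to 4200 m (saturated): cools by 6.1 × 1 = 6.1°C, giving -3.66°C.
From 4200 m to 200 m (dry descent): warms by 9.6 × 4 = 38.4°C, giving 34.74°C.

34.74°C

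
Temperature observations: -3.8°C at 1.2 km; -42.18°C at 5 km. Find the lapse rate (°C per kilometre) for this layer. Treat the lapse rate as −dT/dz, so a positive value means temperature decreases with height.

Γ = −ΔT/Δz = (-3.8 − (-42.18)) / (5000 − 1200) m
  = 38.38°C / 3.8 km = 10.1°C/km

10.1°C/km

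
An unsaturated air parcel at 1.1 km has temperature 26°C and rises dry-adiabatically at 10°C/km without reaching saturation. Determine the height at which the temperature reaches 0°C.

3.7 km

Height above start = (26 − 0) / 10 = 2.6 km
Altitude = 1100 m + 2600 m = 3700 m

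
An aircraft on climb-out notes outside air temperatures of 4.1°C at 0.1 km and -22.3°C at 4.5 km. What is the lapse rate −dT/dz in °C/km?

Γ = −ΔT/Δz = (4.1 − (-22.3)) / (4500 − 100) m
  = 26.4°C / 4.4 km = 6°C/km

6°C/km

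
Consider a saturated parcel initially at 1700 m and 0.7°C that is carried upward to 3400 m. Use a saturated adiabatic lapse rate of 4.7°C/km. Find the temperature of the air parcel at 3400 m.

1700–3400 m, saturated adiabatic: Δz = 1.7 km ⇒ ΔT = -7.99°C; T = -7.29°C

-7.29°C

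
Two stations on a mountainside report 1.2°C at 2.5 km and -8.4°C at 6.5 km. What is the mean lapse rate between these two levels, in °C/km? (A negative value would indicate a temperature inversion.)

Γ = −ΔT/Δz = (1.2 − (-8.4)) / (6500 − 2500) m
  = 9.6°C / 4 km = 2.4°C/km

2.4°C/km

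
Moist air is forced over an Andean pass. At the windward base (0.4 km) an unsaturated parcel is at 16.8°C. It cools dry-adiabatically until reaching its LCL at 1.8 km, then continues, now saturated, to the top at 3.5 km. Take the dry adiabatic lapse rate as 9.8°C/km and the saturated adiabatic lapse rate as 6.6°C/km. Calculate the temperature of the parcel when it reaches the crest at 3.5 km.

-8.14°C

400 → 1800 m (dry, 9.8°C/km): ΔT = -9.8 × 1.4 = -13.72°C → T = 3.08°C
1800 → 3500 m (saturated, 6.6°C/km): ΔT = -6.6 × 1.7 = -11.22°C → T = -8.14°C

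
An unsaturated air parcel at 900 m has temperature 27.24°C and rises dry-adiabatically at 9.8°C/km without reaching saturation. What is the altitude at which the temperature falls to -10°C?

4700 m

Height above start = (27.24 − (-10)) / 9.8 = 3.8 km
Altitude = 900 m + 3800 m = 4700 m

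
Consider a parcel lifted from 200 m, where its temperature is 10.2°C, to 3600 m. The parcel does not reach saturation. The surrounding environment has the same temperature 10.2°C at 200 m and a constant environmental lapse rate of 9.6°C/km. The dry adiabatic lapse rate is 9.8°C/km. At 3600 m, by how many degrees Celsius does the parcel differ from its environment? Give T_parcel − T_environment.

-0.68°C (parcel cooler than environment)

Parcel:
  200–3600 m, dry: Δz = 3.4 km ⇒ ΔT = -33.32°C; T = -23.12°C
Environment:
  200–3600 m, environment: Δz = 3.4 km ⇒ ΔT = -32.64°C; T = -22.44°C
T_parcel − T_env = -23.12 − (-22.44) = -0.68°C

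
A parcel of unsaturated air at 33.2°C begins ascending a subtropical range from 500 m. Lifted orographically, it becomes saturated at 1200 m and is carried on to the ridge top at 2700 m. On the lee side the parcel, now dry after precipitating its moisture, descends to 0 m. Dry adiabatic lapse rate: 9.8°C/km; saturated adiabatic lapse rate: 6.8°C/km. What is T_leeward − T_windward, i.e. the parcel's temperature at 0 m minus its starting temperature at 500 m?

From 500 m to 1200 m (dry): cools by 9.8 × 0.7 = 6.86°C, giving 26.34°C.
From 1200 m to 2700 m (saturated): cools by 6.8 × 1.5 = 10.2°C, giving 16.14°C.
From 2700 m to 0 m (dry descent): warms by 9.8 × 2.7 = 26.46°C, giving 42.6°C.
Net change vs windward start: 42.6 − 33.2 = +9.4°C

+9.4°C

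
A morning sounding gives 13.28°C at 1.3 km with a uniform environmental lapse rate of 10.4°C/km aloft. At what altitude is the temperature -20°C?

Height above start = (13.28 − (-20)) / 10.4 = 3.2 km
Altitude = 1300 m + 3200 m = 4500 m

4.5 km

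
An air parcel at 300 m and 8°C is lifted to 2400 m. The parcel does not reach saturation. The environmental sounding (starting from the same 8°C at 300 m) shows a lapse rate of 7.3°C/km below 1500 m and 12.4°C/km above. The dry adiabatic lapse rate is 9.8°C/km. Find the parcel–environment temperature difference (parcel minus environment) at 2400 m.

Parcel:
  From 300 m to 2400 m (dry): cools by 9.8 × 2.1 = 20.58°C, giving -12.58°C.
Environment:
  From 300 m to 1500 m (environment, lower layer): cools by 7.3 × 1.2 = 8.76°C, giving -0.76°C.
  From 1500 m to 2400 m (environment, upper layer): cools by 12.4 × 0.9 = 11.16°C, giving -11.92°C.
T_parcel − T_env = -12.58 − (-11.92) = -0.66°C

-0.66°C (parcel cooler than environment)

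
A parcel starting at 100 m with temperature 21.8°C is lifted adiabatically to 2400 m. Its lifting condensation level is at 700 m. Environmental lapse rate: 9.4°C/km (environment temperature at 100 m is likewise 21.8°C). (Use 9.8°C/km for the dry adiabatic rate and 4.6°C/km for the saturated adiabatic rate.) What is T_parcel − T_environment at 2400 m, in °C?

Parcel:
  100 → 700 m (dry, 9.8°C/km): ΔT = -9.8 × 0.6 = -5.88°C → T = 15.92°C
  700 → 2400 m (saturated, 4.6°C/km): ΔT = -4.6 × 1.7 = -7.82°C → T = 8.1°C
Environment:
  100 → 2400 m (environment, 9.4°C/km): ΔT = -9.4 × 2.3 = -21.62°C → T = 0.18°C
T_parcel − T_env = 8.1 − 0.18 = +7.92°C

+7.92°C (parcel warmer than environment)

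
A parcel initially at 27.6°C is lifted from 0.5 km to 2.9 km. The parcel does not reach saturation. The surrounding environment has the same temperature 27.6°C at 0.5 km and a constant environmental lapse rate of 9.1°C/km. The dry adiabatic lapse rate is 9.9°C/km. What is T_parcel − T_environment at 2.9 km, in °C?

-1.92°C (parcel cooler than environment)

Parcel:
  From 500 m to 2900 m (dry): cools by 9.9 × 2.4 = 23.76°C, giving 3.84°C.
Environment:
  From 500 m to 2900 m (environment): cools by 9.1 × 2.4 = 21.84°C, giving 5.76°C.
T_parcel − T_env = 3.84 − 5.76 = -1.92°C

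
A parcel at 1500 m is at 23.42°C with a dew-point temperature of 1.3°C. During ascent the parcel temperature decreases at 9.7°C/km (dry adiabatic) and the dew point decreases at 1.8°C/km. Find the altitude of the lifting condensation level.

4300 m

T and T_d converge at 9.7 − 1.8 = 7.9°C per km
Height above start = (23.42 − 1.3) / 7.9 = 2.8 km
LCL altitude = 1500 m + 2800 m = 4300 m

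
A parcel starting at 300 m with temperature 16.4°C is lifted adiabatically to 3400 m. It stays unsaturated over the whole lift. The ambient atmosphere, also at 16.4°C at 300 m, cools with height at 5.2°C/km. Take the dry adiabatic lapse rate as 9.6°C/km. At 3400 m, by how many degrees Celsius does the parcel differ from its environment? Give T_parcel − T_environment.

-13.64°C (parcel cooler than environment)

Parcel:
  300 → 3400 m (dry, 9.6°C/km): ΔT = -9.6 × 3.1 = -29.76°C → T = -13.36°C
Environment:
  300 → 3400 m (environment, 5.2°C/km): ΔT = -5.2 × 3.1 = -16.12°C → T = 0.28°C
T_parcel − T_env = -13.36 − 0.28 = -13.64°C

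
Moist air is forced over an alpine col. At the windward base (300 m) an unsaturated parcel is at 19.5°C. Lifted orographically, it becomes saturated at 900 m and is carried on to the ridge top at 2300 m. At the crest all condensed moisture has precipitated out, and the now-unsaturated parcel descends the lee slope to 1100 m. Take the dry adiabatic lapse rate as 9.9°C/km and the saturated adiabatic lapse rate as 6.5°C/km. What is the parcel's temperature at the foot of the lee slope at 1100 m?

300–900 m, dry: Δz = 0.6 km ⇒ ΔT = -5.94°C; T = 13.56°C
900–2300 m, saturated: Δz = 1.4 km ⇒ ΔT = -9.1°C; T = 4.46°C
2300–1100 m, dry descent: Δz = 1.2 km ⇒ ΔT = +11.88°C; T = 16.34°C

16.34°C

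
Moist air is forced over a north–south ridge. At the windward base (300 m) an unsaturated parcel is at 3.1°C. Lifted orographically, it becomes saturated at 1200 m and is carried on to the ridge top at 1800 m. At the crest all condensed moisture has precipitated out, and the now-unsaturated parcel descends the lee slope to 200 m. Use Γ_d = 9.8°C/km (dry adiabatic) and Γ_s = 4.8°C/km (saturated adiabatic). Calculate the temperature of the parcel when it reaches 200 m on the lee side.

7.08°C

300 → 1200 m (dry, 9.8°C/km): ΔT = -9.8 × 0.9 = -8.82°C → T = -5.72°C
1200 → 1800 m (saturated, 4.8°C/km): ΔT = -4.8 × 0.6 = -2.88°C → T = -8.6°C
1800 → 200 m (dry descent, 9.8°C/km): ΔT = +9.8 × 1.6 = +15.68°C → T = 7.08°C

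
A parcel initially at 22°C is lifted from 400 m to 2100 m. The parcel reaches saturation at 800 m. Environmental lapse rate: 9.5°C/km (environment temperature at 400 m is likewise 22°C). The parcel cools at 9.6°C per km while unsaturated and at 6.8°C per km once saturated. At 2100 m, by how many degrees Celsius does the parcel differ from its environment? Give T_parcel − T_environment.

Parcel:
  Dry to 800 m: -9.6 × 0.4 km = -3.84°C, so T = 18.16°C.
  Saturated to 2100 m: -6.8 × 1.3 km = -8.84°C, so T = 9.32°C.
Environment:
  Environment to 2100 m: -9.5 × 1.7 km = -16.15°C, so T = 5.85°C.
T_parcel − T_env = 9.32 − 5.85 = +3.47°C

+3.47°C (parcel warmer than environment)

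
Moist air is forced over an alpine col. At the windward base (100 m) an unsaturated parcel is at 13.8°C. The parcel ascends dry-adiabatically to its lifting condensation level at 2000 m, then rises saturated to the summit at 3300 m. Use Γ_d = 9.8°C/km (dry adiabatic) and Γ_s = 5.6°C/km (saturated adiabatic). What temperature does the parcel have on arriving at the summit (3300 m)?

Dry to 2000 m: -9.8 × 1.9 km = -18.62°C, so T = -4.82°C.
Saturated to 3300 m: -5.6 × 1.3 km = -7.28°C, so T = -12.1°C.

-12.1°C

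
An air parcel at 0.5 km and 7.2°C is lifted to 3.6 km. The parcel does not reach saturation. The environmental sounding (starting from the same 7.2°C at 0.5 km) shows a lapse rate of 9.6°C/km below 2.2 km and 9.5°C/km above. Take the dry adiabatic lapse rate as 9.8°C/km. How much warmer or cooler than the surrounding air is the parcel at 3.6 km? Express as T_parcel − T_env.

Parcel:
  From 500 m to 3600 m (dry): cools by 9.8 × 3.1 = 30.38°C, giving -23.18°C.
Environment:
  From 500 m to 2200 m (environment, lower layer): cools by 9.6 × 1.7 = 16.32°C, giving -9.12°C.
  From 2200 m to 3600 m (environment, upper layer): cools by 9.5 × 1.4 = 13.3°C, giving -22.42°C.
T_parcel − T_env = -23.18 − (-22.42) = -0.76°C

-0.76°C (parcel cooler than environment)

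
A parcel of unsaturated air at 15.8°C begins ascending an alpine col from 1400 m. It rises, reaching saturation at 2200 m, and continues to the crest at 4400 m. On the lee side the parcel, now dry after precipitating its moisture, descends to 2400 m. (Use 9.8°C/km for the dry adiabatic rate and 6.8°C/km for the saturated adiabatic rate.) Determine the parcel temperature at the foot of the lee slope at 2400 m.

12.6°C

Dry to 2200 m: -9.8 × 0.8 km = -7.84°C, so T = 7.96°C.
Saturated to 4400 m: -6.8 × 2.2 km = -14.96°C, so T = -7°C.
Dry descent to 2400 m: +9.8 × 2 km = +19.6°C, so T = 12.6°C.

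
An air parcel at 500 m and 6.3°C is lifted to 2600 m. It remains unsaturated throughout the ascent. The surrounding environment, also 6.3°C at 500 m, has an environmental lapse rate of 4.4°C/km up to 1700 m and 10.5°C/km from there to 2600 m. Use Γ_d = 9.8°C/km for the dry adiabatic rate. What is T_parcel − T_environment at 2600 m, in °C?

-5.85°C (parcel cooler than environment)

Parcel:
  500 → 2600 m (dry, 9.8°C/km): ΔT = -9.8 × 2.1 = -20.58°C → T = -14.28°C
Environment:
  500 → 1700 m (environment, lower layer, 4.4°C/km): ΔT = -4.4 × 1.2 = -5.28°C → T = 1.02°C
  1700 → 2600 m (environment, upper layer, 10.5°C/km): ΔT = -10.5 × 0.9 = -9.45°C → T = -8.43°C
T_parcel − T_env = -14.28 − (-8.43) = -5.85°C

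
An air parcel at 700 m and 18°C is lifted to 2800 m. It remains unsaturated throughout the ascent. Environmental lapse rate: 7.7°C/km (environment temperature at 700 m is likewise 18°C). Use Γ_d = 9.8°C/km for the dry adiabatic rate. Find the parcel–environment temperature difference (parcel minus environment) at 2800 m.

-4.41°C (parcel cooler than environment)

Parcel:
  Dry to 2800 m: -9.8 × 2.1 km = -20.58°C, so T = -2.58°C.
Environment:
  Environment to 2800 m: -7.7 × 2.1 km = -16.17°C, so T = 1.83°C.
T_parcel − T_env = -2.58 − 1.83 = -4.41°C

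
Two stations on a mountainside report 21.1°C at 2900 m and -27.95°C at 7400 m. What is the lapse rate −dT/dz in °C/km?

10.9°C/km

Γ = −ΔT/Δz = (21.1 − (-27.95)) / (7400 − 2900) m
  = 49.05°C / 4.5 km = 10.9°C/km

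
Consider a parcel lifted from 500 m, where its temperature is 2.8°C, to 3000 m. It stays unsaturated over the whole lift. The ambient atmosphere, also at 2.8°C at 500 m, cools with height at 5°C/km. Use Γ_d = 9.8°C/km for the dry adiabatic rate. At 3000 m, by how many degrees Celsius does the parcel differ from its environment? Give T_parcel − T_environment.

Parcel:
  500 → 3000 m (dry, 9.8°C/km): ΔT = -9.8 × 2.5 = -24.5°C → T = -21.7°C
Environment:
  500 → 3000 m (environment, 5°C/km): ΔT = -5 × 2.5 = -12.5°C → T = -9.7°C
T_parcel − T_env = -21.7 − (-9.7) = -12°C

-12°C (parcel cooler than environment)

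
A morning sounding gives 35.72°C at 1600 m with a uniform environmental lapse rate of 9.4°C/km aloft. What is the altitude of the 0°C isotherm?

Height above start = (35.72 − 0) / 9.4 = 3.8 km
Altitude = 1600 m + 3800 m = 5400 m

5400 m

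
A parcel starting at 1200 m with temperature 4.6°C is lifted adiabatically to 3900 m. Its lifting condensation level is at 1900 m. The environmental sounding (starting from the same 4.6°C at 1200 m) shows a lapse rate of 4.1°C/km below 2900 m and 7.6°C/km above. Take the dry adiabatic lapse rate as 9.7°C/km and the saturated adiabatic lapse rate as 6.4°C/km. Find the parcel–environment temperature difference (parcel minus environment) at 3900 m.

-5.02°C (parcel cooler than environment)

Parcel:
  Dry to 1900 m: -9.7 × 0.7 km = -6.79°C, so T = -2.19°C.
  Saturated to 3900 m: -6.4 × 2 km = -12.8°C, so T = -14.99°C.
Environment:
  Environment, lower layer to 2900 m: -4.1 × 1.7 km = -6.97°C, so T = -2.37°C.
  Environment, upper layer to 3900 m: -7.6 × 1 km = -7.6°C, so T = -9.97°C.
T_parcel − T_env = -14.99 − (-9.97) = -5.02°C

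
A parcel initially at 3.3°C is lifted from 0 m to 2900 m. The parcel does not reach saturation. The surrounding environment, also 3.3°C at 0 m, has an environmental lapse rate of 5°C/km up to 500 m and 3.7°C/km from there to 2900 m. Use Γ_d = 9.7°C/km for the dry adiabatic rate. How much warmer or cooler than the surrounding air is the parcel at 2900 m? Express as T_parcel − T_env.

Parcel:
  0–2900 m, dry: Δz = 2.9 km ⇒ ΔT = -28.13°C; T = -24.83°C
Environment:
  0–500 m, environment, lower layer: Δz = 0.5 km ⇒ ΔT = -2.5°C; T = 0.8°C
  500–2900 m, environment, upper layer: Δz = 2.4 km ⇒ ΔT = -8.88°C; T = -8.08°C
T_parcel − T_env = -24.83 − (-8.08) = -16.75°C

-16.75°C (parcel cooler than environment)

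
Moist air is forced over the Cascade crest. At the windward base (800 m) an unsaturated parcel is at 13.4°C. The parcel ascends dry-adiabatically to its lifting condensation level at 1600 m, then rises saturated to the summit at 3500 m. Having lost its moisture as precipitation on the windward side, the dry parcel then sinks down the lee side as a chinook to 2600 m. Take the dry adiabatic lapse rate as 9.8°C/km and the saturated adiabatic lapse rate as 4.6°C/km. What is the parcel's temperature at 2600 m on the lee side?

5.64°C

Dry to 1600 m: -9.8 × 0.8 km = -7.84°C, so T = 5.56°C.
Saturated to 3500 m: -4.6 × 1.9 km = -8.74°C, so T = -3.18°C.
Dry descent to 2600 m: +9.8 × 0.9 km = +8.82°C, so T = 5.64°C.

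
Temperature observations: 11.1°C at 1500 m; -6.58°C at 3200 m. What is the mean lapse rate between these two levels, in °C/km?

Γ = −ΔT/Δz = (11.1 − (-6.58)) / (3200 − 1500) m
  = 17.68°C / 1.7 km = 10.4°C/km

10.4°C/km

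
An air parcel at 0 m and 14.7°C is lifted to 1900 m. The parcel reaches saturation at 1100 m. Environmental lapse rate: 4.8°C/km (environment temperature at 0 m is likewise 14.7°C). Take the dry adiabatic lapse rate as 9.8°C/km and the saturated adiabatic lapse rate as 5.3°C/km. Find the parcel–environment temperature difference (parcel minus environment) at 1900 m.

-5.9°C (parcel cooler than environment)

Parcel:
  Dry to 1100 m: -9.8 × 1.1 km = -10.78°C, so T = 3.92°C.
  Saturated to 1900 m: -5.3 × 0.8 km = -4.24°C, so T = -0.32°C.
Environment:
  Environment to 1900 m: -4.8 × 1.9 km = -9.12°C, so T = 5.58°C.
T_parcel − T_env = -0.32 − 5.58 = -5.9°C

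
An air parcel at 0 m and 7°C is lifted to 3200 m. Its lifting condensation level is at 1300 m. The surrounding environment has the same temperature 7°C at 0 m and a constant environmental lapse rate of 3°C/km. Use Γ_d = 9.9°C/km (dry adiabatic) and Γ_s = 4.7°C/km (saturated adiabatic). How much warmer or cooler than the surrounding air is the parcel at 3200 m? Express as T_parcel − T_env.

Parcel:
  From 0 m to 1300 m (dry): cools by 9.9 × 1.3 = 12.87°C, giving -5.87°C.
  From 1300 m to 3200 m (saturated): cools by 4.7 × 1.9 = 8.93°C, giving -14.8°C.
Environment:
  From 0 m to 3200 m (environment): cools by 3 × 3.2 = 9.6°C, giving -2.6°C.
T_parcel − T_env = -14.8 − (-2.6) = -12.2°C

-12.2°C (parcel cooler than environment)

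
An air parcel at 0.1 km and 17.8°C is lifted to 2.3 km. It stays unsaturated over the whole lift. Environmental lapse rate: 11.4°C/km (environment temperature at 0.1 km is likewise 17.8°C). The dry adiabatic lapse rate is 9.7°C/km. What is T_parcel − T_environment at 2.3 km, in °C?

Parcel:
  Dry to 2300 m: -9.7 × 2.2 km = -21.34°C, so T = -3.54°C.
Environment:
  Environment to 2300 m: -11.4 × 2.2 km = -25.08°C, so T = -7.28°C.
T_parcel − T_env = -3.54 − (-7.28) = +3.74°C

+3.74°C (parcel warmer than environment)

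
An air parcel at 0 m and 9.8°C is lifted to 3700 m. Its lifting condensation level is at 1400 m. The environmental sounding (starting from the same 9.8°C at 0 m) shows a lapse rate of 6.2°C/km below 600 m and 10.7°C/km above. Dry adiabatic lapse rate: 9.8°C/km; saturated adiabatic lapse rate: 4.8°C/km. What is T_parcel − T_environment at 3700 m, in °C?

Parcel:
  Dry to 1400 m: -9.8 × 1.4 km = -13.72°C, so T = -3.92°C.
  Saturated to 3700 m: -4.8 × 2.3 km = -11.04°C, so T = -14.96°C.
Environment:
  Environment, lower layer to 600 m: -6.2 × 0.6 km = -3.72°C, so T = 6.08°C.
  Environment, upper layer to 3700 m: -10.7 × 3.1 km = -33.17°C, so T = -27.09°C.
T_parcel − T_env = -14.96 − (-27.09) = +12.13°C

+12.13°C (parcel warmer than environment)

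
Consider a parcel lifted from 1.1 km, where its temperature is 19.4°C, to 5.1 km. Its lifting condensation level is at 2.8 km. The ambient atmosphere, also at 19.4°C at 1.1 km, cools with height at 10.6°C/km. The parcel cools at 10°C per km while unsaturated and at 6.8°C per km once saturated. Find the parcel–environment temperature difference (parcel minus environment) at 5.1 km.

Parcel:
  1100 → 2800 m (dry, 10°C/km): ΔT = -10 × 1.7 = -17°C → T = 2.4°C
  2800 → 5100 m (saturated, 6.8°C/km): ΔT = -6.8 × 2.3 = -15.64°C → T = -13.24°C
Environment:
  1100 → 5100 m (environment, 10.6°C/km): ΔT = -10.6 × 4 = -42.4°C → T = -23°C
T_parcel − T_env = -13.24 − (-23) = +9.76°C

+9.76°C (parcel warmer than environment)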